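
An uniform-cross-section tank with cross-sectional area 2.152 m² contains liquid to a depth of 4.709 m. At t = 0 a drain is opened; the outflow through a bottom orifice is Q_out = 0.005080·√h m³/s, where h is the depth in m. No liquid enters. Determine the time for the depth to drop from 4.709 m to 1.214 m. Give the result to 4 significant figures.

With no inflow, A dh/dt = −0.005080 √h.
Separate and integrate: 2(√h − √h₀) = −(0.005080/A) t.
t = 2A(√h₀ − √h)/0.005080 = 2·2.152·(√4.709 − √1.214)/0.005080
  = 4.30400 × (2.17002 − 1.10182) / 0.005080 = 905.032 s.

905.0 s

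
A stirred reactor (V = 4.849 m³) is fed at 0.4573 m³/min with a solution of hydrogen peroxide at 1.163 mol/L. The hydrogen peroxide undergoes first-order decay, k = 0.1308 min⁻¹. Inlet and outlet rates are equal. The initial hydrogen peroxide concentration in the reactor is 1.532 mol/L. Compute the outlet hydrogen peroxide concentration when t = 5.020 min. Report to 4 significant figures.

V dC/dt = Q(C_in − C) − k V C.
dC/dt = (Q/V) C_in − (Q/V + k) C; effective rate a = Q/V + k = 0.0943081 + 0.1308 = 0.225108 min⁻¹.
C_ss = Q C_in/(Q + kV) = 0.487234 mol/L; C(t) = C_ss + (C₀ − C_ss) e^(−a t).
C(5.020) = 0.487234 + (1.04477)·e^(−0.225108·5.020) = 0.487234 + (1.04477)·0.323019 = 0.824714 mol/L.

0.8247 mol/L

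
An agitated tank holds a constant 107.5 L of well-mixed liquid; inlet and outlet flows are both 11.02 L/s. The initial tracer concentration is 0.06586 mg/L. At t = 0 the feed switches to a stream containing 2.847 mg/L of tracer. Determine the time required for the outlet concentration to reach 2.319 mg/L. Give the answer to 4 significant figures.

16.21 s

Transient balance on the dissolved component: V dC/dt = Q(C_in − C), so τ = V/Q = 9.75499 s.
C(t) = C_in + (C₀ − C_in) e^(−t/τ). Set C = 2.319 and solve for t:
e^(−t/τ) = (C − C_in)/(C₀ − C_in) = (2.319 − 2.847)/(0.06586 − 2.847) = 0.189850
t = −τ ln(…) = 9.75499 × 1.66152 = 16.2081 s.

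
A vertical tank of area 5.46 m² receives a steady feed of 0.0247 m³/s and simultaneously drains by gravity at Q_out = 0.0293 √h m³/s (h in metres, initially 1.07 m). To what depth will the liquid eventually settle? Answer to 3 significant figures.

0.711 m

A dh/dt = Q_in − 0.0293 √h. Steady state requires inflow = outflow:
Q_in = 0.0293 √h_ss ⇒ √h_ss = 0.0247/0.0293 = 0.84300.
h_ss = 0.84300² = 0.71065 m. (Since h₀ = 1.07 m > h_ss, the level will fall toward this value.)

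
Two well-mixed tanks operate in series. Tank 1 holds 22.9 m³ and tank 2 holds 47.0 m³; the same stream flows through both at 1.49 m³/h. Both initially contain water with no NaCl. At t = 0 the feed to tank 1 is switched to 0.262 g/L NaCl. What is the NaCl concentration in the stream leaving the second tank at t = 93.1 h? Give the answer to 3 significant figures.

0.236 g/L

Time constants: τᵢ = Vᵢ/Q for each well-mixed tank.
τ₁ = 22.9/1.49 = 15.369 h; τ₂ = 47.0/1.49 = 31.544 h.
Solving the cascade with C₁(0)=C₂(0)=0 gives C₂(t) = C_in[1 − (τ₁ e^(−t/τ₁) − τ₂ e^(−t/τ₂))/(τ₁ − τ₂)].
At t = 93.1: e^(−t/τ₁) = 0.0023400, e^(−t/τ₂) = 0.052263.
C₂ = 0.262·[1 − (15.369·0.0023400 − 31.544·0.052263)/(-16.174)] = 0.262·0.90030 = 0.23588 g/L.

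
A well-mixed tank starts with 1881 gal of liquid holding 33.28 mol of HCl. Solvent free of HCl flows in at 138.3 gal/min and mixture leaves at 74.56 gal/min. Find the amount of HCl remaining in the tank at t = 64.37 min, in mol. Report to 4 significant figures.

8.595 mol

Total volume: dV/dt = Q_in − Q_out = 63.7400 gal/min, so V(t) = 1881 + 63.7400 t and V(64.37) = 5983.94 gal.
Solute balance: dm/dt = 0 − Q_out C = −Q_out m/V(t).
dm/m = −Q_out dt/(V₀ + 63.7400 t); integrating gives ln(m/m₀) = −(Q_out/(Q_in−Q_out)) ln(V/V₀).
m = m₀ (V₀/V)^(Q_out/(Q_in−Q_out)) = 33.28 × (1881/5983.94)^(1.16975) = 8.59543 mol.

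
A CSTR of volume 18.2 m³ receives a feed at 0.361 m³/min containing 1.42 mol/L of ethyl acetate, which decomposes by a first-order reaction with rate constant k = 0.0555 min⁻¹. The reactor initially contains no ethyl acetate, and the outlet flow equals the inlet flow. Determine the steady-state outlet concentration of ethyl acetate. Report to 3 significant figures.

Species balance: V dC/dt = Q C_in − Q C − k V C.
Steady state (dC/dt = 0): C_ss = Q C_in/(Q + kV) = C_in/(1 + kV/Q).
C_ss = 0.361·1.42/(0.361 + 0.0555·18.2) = 0.51262/1.3711 = 0.37387 mol/L.

0.374 mol/L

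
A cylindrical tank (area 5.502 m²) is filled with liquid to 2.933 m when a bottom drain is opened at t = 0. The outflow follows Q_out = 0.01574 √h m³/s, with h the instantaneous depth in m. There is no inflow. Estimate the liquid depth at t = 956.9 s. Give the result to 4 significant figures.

A dh/dt = −Q_out = −0.01574 √h.
∫ h^(−1/2) dh = −(0.01574/A) ∫ dt, giving 2√h = 2√h₀ − (0.01574/A) t.
√h = √2.933 − 0.01574·956.9/(2·5.502) = 1.71260 − 1.36874 = 0.343861.
h = 0.343861² = 0.118241 m.

0.1182 m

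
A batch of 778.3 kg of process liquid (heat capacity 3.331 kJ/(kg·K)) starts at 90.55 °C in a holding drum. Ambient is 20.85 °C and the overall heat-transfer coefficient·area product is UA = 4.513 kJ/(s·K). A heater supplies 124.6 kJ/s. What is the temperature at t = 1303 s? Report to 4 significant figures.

52.82 °C

M c_p dT/dt = −UA(T − T_amb) + Q̇.
dT/dt = (T_ss − T)/τ with T_ss = T_amb + Q̇/UA = 20.85 + 124.6/4.513 = 48.4591 °C, τ = M c_p/UA = 778.3·3.331/4.513 = 574.455 s.
T approaches T_ss exponentially: T(t) = T_ss + (T₀ − T_ss) e^(−t/τ).
T(1303) = 48.4591 + (42.0909)·0.103495 = 52.8153 °C.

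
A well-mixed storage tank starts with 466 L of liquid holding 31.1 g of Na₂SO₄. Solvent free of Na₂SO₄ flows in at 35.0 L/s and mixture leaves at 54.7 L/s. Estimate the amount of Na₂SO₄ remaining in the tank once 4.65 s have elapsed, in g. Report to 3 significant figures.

16.9 g

Total volume: dV/dt = Q_in − Q_out = -19.700 L/s, so V(t) = 466 − 19.700 t and V(4.65) = 374.39 L.
Species balance (pure solvent in): dm/dt = −Q_out · m/V(t).
dm/m = −Q_out dt/(V₀ − 19.700 t); integrating gives ln(m/m₀) = −(Q_out/(Q_in−Q_out)) ln(V/V₀).
m = m₀ (V₀/V)^(Q_out/(Q_in−Q_out)) = 31.1 × (466/374.39)^(-2.7766) = 16.936 g.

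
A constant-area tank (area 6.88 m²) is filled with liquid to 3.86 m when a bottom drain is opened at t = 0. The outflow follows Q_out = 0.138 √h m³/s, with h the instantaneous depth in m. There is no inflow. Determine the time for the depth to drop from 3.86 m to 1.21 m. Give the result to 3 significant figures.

A dh/dt = −Q_out = −0.138 √h.
Separate and integrate: 2(√h − √h₀) = −(0.138/A) t.
t = 2A(√h₀ − √h)/0.138 = 2·6.88·(√3.86 − √1.21)/0.138
  = 13.760 × (1.9647 − 1.1000) / 0.138 = 86.218 s.

86.2 s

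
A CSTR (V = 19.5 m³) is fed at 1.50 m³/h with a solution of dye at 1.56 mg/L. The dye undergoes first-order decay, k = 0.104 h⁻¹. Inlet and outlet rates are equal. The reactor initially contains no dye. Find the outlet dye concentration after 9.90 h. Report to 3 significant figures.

V dC/dt = Q(C_in − C) − k V C.
dC/dt = (Q/V) C_in − (Q/V + k) C; effective rate a = Q/V + k = 0.076923 + 0.104 = 0.18092 h⁻¹.
C_ss = Q C_in/(Q + kV) = 0.66327 mg/L; C(t) = C_ss + (C₀ − C_ss) e^(−a t).
C(9.90) = 0.66327 + (-0.66327)·e^(−0.18092·9.90) = 0.66327 + (-0.66327)·0.16677 = 0.55265 mg/L.

0.553 mg/L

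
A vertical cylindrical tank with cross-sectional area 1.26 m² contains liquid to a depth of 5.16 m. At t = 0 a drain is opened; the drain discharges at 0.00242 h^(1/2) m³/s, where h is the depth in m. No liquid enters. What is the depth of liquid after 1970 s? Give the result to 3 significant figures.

Unsteady balance on liquid volume: A dh/dt = −0.00242 √h.
∫ h^(−1/2) dh = −(0.00242/A) ∫ dt, giving 2√h = 2√h₀ − (0.00242/A) t.
√h = √5.16 − 0.00242·1970/(2·1.26) = 2.2716 − 1.8918 = 0.37974.
h = 0.37974² = 0.14420 m.

0.144 m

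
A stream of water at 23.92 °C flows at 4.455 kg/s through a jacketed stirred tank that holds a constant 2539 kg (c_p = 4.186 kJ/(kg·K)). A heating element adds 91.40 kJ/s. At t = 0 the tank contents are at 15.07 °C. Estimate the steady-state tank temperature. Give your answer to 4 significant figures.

28.82 °C

Heat balance on the well-mixed liquid: M c_p dT/dt = ṁ c_p (T_in − T) + 91.40.
At steady state dT/dt = 0 ⇒ T_ss = T_in + Q̇/(ṁ c_p) = 23.92 + 91.40/(4.455·4.186) = 28.8212 °C.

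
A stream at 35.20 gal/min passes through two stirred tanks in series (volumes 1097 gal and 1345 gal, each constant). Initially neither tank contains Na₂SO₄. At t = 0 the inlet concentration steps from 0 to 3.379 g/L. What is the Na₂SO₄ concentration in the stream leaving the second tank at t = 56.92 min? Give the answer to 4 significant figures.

1.654 g/L

Time constants: τᵢ = Vᵢ/Q for each well-mixed tank.
τ₁ = 1097/35.20 = 31.1648 min; τ₂ = 1345/35.20 = 38.2102 min.
Solving the cascade with C₁(0)=C₂(0)=0 gives C₂(t) = C_in[1 − (τ₁ e^(−t/τ₁) − τ₂ e^(−t/τ₂))/(τ₁ − τ₂)].
At t = 56.92: e^(−t/τ₁) = 0.160989, e^(−t/τ₂) = 0.225451.
C₂ = 3.379·[1 − (31.1648·0.160989 − 38.2102·0.225451)/(-7.04545)] = 3.379·0.489409 = 1.65371 g/L.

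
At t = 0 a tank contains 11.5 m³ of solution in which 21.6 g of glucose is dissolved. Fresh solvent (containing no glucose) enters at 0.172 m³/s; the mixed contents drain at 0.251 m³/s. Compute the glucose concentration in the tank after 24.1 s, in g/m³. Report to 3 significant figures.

Total volume: dV/dt = Q_in − Q_out = -0.079000 m³/s, so V(t) = 11.5 − 0.079000 t and V(24.1) = 9.5961 m³.
Solute balance: dm/dt = 0 − Q_out C = −Q_out m/V(t).
dm/m = −Q_out dt/(V₀ − 0.079000 t); integrating gives ln(m/m₀) = −(Q_out/(Q_in−Q_out)) ln(V/V₀).
m = m₀ (V₀/V)^(Q_out/(Q_in−Q_out)) = 21.6 × (11.5/9.5961)^(-3.1772) = 12.154 g.
C = m/V = 12.154/9.5961 = 1.2665 g/m³.

1.27 g/m³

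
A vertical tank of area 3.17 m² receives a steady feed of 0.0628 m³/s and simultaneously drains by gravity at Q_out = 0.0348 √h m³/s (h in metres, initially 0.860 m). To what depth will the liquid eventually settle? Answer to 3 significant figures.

Accumulation of liquid (constant cross-section A): A dh/dt = Q_in − 0.0348 √h. At steady state dh/dt = 0:
Q_in = 0.0348 √h_ss ⇒ √h_ss = 0.0628/0.0348 = 1.8046.
h_ss = 1.8046² = 3.2566 m. (Since h₀ = 0.860 m < h_ss, the level will rise toward this value.)

3.26 m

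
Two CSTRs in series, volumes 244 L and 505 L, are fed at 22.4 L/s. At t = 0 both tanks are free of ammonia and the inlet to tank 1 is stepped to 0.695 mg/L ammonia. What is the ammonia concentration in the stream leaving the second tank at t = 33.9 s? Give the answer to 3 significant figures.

Time constants: τᵢ = Vᵢ/Q for each well-mixed tank.
τ₁ = 244/22.4 = 10.893 s; τ₂ = 505/22.4 = 22.545 s.
Solving the cascade with C₁(0)=C₂(0)=0 gives C₂(t) = C_in[1 − (τ₁ e^(−t/τ₁) − τ₂ e^(−t/τ₂))/(τ₁ − τ₂)].
At t = 33.9: e^(−t/τ₁) = 0.044506, e^(−t/τ₂) = 0.22231.
C₂ = 0.695·[1 − (10.893·0.044506 − 22.545·0.22231)/(-11.652)] = 0.695·0.61147 = 0.42497 mg/L.

0.425 mg/L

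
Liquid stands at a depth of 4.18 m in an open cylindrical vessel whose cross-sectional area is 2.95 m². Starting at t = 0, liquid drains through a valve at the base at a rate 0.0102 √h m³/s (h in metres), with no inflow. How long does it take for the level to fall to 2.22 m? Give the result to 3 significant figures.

321 s

A dh/dt = −Q_out = −0.0102 √h.
∫ h^(−1/2) dh = −(0.0102/A) ∫ dt, giving 2√h = 2√h₀ − (0.0102/A) t.
t = 2A(√h₀ − √h)/0.0102 = 2·2.95·(√4.18 − √2.22)/0.0102
  = 5.9000 × (2.0445 − 1.4900) / 0.0102 = 320.76 s.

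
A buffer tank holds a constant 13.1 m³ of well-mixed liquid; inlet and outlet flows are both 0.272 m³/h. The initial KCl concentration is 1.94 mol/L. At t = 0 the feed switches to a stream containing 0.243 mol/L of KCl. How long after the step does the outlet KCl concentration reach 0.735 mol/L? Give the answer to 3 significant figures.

Mass balance on the solute (V constant): V dC/dt = Q(C_in − C), so τ = V/Q = 48.162 h.
C(t) = C_in + (C₀ − C_in) e^(−t/τ). Set C = 0.735 and solve for t:
e^(−t/τ) = (C − C_in)/(C₀ − C_in) = (0.735 − 0.243)/(1.94 − 0.243) = 0.28992
t = −τ ln(…) = 48.162 × 1.2381 = 59.631 h.

59.6 h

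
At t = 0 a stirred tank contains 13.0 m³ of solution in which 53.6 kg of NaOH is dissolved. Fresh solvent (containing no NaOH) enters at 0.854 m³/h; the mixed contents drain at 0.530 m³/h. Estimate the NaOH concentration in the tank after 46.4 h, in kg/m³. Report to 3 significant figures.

0.544 kg/m³

Total volume: dV/dt = Q_in − Q_out = 0.32400 m³/h, so V(t) = 13.0 + 0.32400 t and V(46.4) = 28.034 m³.
Species balance (pure solvent in): dm/dt = −Q_out · m/V(t).
Separate: dm/m = −Q_out dt/V(t) ⇒ ln(m/m₀) = −(Q_out/(Q_in−Q_out)) ln(V/V₀).
m = m₀ (V₀/V)^(Q_out/(Q_in−Q_out)) = 53.6 × (13.0/28.034)^(1.6358) = 15.249 kg.
C = m/V = 15.249/28.034 = 0.54395 kg/m³.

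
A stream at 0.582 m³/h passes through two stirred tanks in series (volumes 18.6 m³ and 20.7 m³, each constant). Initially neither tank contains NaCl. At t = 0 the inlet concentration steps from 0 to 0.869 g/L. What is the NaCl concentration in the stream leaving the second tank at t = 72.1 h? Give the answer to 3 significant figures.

Each tank obeys Vᵢ dCᵢ/dt = Q(Cᵢ₋₁ − Cᵢ), so τᵢ = Vᵢ/Q.
τ₁ = 18.6/0.582 = 31.959 h; τ₂ = 20.7/0.582 = 35.567 h.
Tank 1: C₁ = C_in(1 − e^(−t/τ₁)). Tank 2 (τ₁ ≠ τ₂): C₂ = C_in[1 − (τ₁ e^(−t/τ₁) − τ₂ e^(−t/τ₂))/(τ₁ − τ₂)].
At t = 72.1: e^(−t/τ₁) = 0.10477, e^(−t/τ₂) = 0.13171.
C₂ = 0.869·[1 − (31.959·0.10477 − 35.567·0.13171)/(-3.6082)] = 0.869·0.62965 = 0.54716 g/L.

0.547 g/L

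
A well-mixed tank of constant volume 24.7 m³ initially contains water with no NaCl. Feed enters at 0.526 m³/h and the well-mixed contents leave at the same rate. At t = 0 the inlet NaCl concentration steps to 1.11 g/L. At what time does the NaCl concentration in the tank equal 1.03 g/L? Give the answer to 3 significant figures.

Species balance: V dC/dt = Q(C_in − C) ⇒ τ = V/Q = 46.958 h.
C(t) = C_in + (C₀ − C_in) e^(−t/τ). Set C = 1.03 and solve for t:
e^(−t/τ) = (C − C_in)/(C₀ − C_in) = (1.03 − 1.11)/(0 − 1.11) = 0.072072
t = −τ ln(…) = 46.958 × 2.6301 = 123.50 h.

124 h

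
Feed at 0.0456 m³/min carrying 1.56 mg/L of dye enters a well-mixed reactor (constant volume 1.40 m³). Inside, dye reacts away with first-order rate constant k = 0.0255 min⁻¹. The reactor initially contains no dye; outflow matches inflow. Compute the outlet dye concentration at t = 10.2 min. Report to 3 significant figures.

Accumulation = in − out − consumed: V dC/dt = Q C_in − Q C − k V C.
This is linear with rate a = Q/V + k = 0.058071 min⁻¹.
C_ss = Q C_in/(Q + kV) = 0.87498 mg/L; C(t) = C_ss + (C₀ − C_ss) e^(−a t).
C(10.2) = 0.87498 + (-0.87498)·e^(−0.058071·10.2) = 0.87498 + (-0.87498)·0.55304 = 0.39108 mg/L.

0.391 mg/L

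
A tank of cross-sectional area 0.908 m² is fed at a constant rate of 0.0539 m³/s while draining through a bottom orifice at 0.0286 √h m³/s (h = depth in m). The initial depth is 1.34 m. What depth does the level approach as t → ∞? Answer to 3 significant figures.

Level balance: A dh/dt = 0.0539 − 0.0286 √h. Setting dh/dt = 0:
Q_in = 0.0286 √h_ss ⇒ √h_ss = 0.0539/0.0286 = 1.8846.
h_ss = 1.8846² = 3.5518 m. (Since h₀ = 1.34 m < h_ss, the level will rise toward this value.)

3.55 m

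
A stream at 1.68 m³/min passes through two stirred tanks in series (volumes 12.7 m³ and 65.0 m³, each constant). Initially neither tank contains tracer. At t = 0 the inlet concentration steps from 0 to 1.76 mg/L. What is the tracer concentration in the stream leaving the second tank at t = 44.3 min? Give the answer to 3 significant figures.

Each tank obeys Vᵢ dCᵢ/dt = Q(Cᵢ₋₁ − Cᵢ), so τᵢ = Vᵢ/Q.
τ₁ = 12.7/1.68 = 7.5595 min; τ₂ = 65.0/1.68 = 38.690 min.
Solving the cascade with C₁(0)=C₂(0)=0 gives C₂(t) = C_in[1 − (τ₁ e^(−t/τ₁) − τ₂ e^(−t/τ₂))/(τ₁ − τ₂)].
At t = 44.3: e^(−t/τ₁) = 0.0028508, e^(−t/τ₂) = 0.31823.
C₂ = 1.76·[1 − (7.5595·0.0028508 − 38.690·0.31823)/(-31.131)] = 1.76·0.60519 = 1.0651 mg/L.

1.07 mg/L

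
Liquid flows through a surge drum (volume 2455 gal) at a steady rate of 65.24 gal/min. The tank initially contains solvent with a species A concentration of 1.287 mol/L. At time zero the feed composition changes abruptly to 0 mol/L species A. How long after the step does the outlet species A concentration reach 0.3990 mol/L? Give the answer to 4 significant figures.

Species balance: V dC/dt = Q(C_in − C) ⇒ τ = V/Q = 37.6303 min.
C(t) = C_in + (C₀ − C_in) e^(−t/τ). Set C = 0.3990 and solve for t:
e^(−t/τ) = (C − C_in)/(C₀ − C_in) = (0.3990 − 0)/(1.287 − 0) = 0.310023
t = −τ ln(…) = 37.6303 × 1.17111 = 44.0691 min.

44.07 min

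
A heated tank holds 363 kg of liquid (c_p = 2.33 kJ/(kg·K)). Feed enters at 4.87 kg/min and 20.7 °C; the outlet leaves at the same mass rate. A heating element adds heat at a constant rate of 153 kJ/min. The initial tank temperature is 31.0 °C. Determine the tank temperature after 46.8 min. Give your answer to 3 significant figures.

32.5 °C

M c_p dT/dt = ṁ c_p (T_in − T) + Q̇.
τ = M/ṁ = 74.538 min; T_ss = T_in + Q̇/(ṁ c_p) = 20.7 + 153/(4.87·2.33) = 34.184 °C.
Integrating: T(t) = T_ss + (T₀ − T_ss) e^(−t/τ).
T(46.8) = 34.184 + (-3.1836)·e^(−46.8/74.538) = 34.184 + (-3.1836)·0.53373 = 32.484 °C.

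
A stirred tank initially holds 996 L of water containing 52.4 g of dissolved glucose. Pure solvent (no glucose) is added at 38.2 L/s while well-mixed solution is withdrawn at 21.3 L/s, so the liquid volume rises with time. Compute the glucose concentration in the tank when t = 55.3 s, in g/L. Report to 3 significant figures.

0.0118 g/L

Let m(t) be the amount of glucose. Volume: V(t) = V₀ + (Q_in − Q_out) t = 996 + 16.900 t; V(55.3) = 1930.6 L.
Solute balance: dm/dt = 0 − Q_out C = −Q_out m/V(t).
dm/m = −Q_out dt/(V₀ + 16.900 t); integrating gives ln(m/m₀) = −(Q_out/(Q_in−Q_out)) ln(V/V₀).
m = m₀ (V₀/V)^(Q_out/(Q_in−Q_out)) = 52.4 × (996/1930.6)^(1.2604) = 22.755 g.
C = m/V = 22.755/1930.6 = 0.011787 g/L.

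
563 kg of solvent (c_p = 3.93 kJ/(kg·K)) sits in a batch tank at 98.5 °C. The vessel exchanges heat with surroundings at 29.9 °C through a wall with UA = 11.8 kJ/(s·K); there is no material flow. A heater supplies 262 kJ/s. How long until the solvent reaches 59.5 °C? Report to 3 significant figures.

344 s

Lumped-capacitance energy balance: M c_p dT/dt = UA(T_amb − T) + Q̇.
τ = M c_p/UA = 187.51 s; T_ss = T_amb + Q̇/UA = 29.9 + 262/11.8 = 52.103 °C.
T(t) = T_ss + (T₀ − T_ss)e^(−t/τ); set T = 59.5:
t = −τ ln[(T − T_ss)/(T₀ − T_ss)] = −187.51 · ln(0.15942) = 344.30 s.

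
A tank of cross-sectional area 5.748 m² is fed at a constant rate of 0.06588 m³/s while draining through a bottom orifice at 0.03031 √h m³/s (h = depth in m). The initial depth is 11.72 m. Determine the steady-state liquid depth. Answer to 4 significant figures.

4.724 m

Volume balance on the tank: A dh/dt = Q_in − 0.03031 √h. At steady state dh/dt = 0:
Q_in = 0.03031 √h_ss ⇒ √h_ss = 0.06588/0.03031 = 2.17354.
h_ss = 2.17354² = 4.72428 m. (Since h₀ = 11.72 m > h_ss, the level will fall toward this value.)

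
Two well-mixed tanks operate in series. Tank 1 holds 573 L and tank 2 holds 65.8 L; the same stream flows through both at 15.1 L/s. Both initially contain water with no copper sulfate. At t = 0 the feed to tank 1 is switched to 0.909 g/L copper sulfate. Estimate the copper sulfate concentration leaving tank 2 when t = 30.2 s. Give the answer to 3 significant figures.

Time constants: τᵢ = Vᵢ/Q for each well-mixed tank.
τ₁ = 573/15.1 = 37.947 s; τ₂ = 65.8/15.1 = 4.3576 s.
Solving the cascade with C₁(0)=C₂(0)=0 gives C₂(t) = C_in[1 − (τ₁ e^(−t/τ₁) − τ₂ e^(−t/τ₂))/(τ₁ − τ₂)].
At t = 30.2: e^(−t/τ₁) = 0.45120, e^(−t/τ₂) = 0.00097761.
C₂ = 0.909·[1 − (37.947·0.45120 − 4.3576·0.00097761)/(33.589)] = 0.909·0.49039 = 0.44577 g/L.

0.446 g/L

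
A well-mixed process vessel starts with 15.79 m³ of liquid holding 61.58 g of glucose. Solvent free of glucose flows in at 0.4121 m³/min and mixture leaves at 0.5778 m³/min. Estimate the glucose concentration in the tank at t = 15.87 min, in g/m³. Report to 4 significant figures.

2.479 g/m³

Let m(t) be the amount of glucose. Volume: V(t) = V₀ + (Q_in − Q_out) t = 15.79 − 0.165700 t; V(15.87) = 13.1603 m³.
Species balance (pure solvent in): dm/dt = −Q_out · m/V(t).
dm/m = −Q_out dt/(V₀ − 0.165700 t); integrating gives ln(m/m₀) = −(Q_out/(Q_in−Q_out)) ln(V/V₀).
m = m₀ (V₀/V)^(Q_out/(Q_in−Q_out)) = 61.58 × (15.79/13.1603)^(-3.48702) = 32.6260 g.
C = m/V = 32.6260/13.1603 = 2.47911 g/m³.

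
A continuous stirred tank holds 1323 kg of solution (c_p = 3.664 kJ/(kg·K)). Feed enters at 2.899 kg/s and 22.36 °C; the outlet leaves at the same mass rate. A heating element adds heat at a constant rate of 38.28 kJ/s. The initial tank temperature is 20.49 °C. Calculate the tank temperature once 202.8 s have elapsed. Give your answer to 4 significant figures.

Unsteady energy balance on the tank contents: M c_p dT/dt = ṁ c_p (T_in − T) + 38.28.
τ = M/ṁ = 456.364 s; T_ss = T_in + Q̇/(ṁ c_p) = 22.36 + 38.28/(2.899·3.664) = 25.9639 °C.
Solution: T(t) = T_ss + (T₀ − T_ss) e^(−t/τ).
T(202.8) = 25.9639 + (-5.47386)·e^(−202.8/456.364) = 25.9639 + (-5.47386)·0.641221 = 22.4539 °C.

22.45 °C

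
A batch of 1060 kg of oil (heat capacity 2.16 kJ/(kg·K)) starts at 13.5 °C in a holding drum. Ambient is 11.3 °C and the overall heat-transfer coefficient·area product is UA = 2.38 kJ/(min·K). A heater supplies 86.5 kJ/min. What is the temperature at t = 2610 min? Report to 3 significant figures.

45.4 °C

M c_p dT/dt = −UA(T − T_amb) + Q̇.
dT/dt = (T_ss − T)/τ with T_ss = T_amb + Q̇/UA = 11.3 + 86.5/2.38 = 47.645 °C, τ = M c_p/UA = 1060·2.16/2.38 = 962.02 min.
This is linear first-order; T(t) = T_ss + (T₀ − T_ss) e^(−t/τ).
T(2610) = 47.645 + (-34.145)·0.066334 = 45.380 °C.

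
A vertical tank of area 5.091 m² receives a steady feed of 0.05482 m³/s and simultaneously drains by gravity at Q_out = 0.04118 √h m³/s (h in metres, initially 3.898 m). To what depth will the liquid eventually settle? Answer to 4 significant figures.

Volume balance on the tank: A dh/dt = Q_in − 0.04118 √h. At steady state dh/dt = 0:
Q_in = 0.04118 √h_ss ⇒ √h_ss = 0.05482/0.04118 = 1.33123.
h_ss = 1.33123² = 1.77217 m. (Since h₀ = 3.898 m > h_ss, the level will fall toward this value.)

1.772 m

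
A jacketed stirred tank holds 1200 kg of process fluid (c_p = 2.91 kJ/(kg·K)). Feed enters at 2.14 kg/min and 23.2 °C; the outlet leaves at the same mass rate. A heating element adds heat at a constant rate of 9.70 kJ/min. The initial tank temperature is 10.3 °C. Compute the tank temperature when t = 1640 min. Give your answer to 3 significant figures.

M c_p dT/dt = ṁ c_p (T_in − T) + Q̇.
τ = M/ṁ = 560.75 min; T_ss = T_in + Q̇/(ṁ c_p) = 23.2 + 9.70/(2.14·2.91) = 24.758 °C.
This is linear first-order; T(t) = T_ss + (T₀ − T_ss) e^(−t/τ).
T(1640) = 24.758 + (-14.458)·e^(−1640/560.75) = 24.758 + (-14.458)·0.053683 = 23.982 °C.

24.0 °C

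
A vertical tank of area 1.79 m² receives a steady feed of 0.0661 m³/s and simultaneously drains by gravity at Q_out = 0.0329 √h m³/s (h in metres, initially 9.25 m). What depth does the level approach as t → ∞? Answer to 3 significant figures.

Accumulation of liquid (constant cross-section A): A dh/dt = Q_in − 0.0329 √h. At steady state dh/dt = 0:
Q_in = 0.0329 √h_ss ⇒ √h_ss = 0.0661/0.0329 = 2.0091.
h_ss = 2.0091² = 4.0366 m. (Since h₀ = 9.25 m > h_ss, the level will fall toward this value.)

4.04 m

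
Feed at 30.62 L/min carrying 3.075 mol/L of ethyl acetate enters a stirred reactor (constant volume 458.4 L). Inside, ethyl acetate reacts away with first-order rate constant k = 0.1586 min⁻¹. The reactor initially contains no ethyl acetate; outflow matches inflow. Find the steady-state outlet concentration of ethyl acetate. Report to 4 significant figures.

Accumulation = in − out − consumed: V dC/dt = Q C_in − Q C − k V C.
At steady state: 0 = Q C_in − (Q + kV) C_ss, so C_ss = Q C_in/(Q + kV).
C_ss = 30.62·3.075/(30.62 + 0.1586·458.4) = 94.1565/103.322 = 0.911290 mol/L.

0.9113 mol/L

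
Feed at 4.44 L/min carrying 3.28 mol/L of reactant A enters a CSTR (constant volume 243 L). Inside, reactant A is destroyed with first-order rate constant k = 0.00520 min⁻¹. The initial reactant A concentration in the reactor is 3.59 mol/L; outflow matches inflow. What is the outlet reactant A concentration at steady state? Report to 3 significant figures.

Accumulation = in − out − consumed: V dC/dt = Q C_in − Q C − k V C.
Steady state (dC/dt = 0): C_ss = Q C_in/(Q + kV) = C_in/(1 + kV/Q).
C_ss = 4.44·3.28/(4.44 + 0.00520·243) = 14.563/5.7036 = 2.5533 mol/L.

2.55 mol/L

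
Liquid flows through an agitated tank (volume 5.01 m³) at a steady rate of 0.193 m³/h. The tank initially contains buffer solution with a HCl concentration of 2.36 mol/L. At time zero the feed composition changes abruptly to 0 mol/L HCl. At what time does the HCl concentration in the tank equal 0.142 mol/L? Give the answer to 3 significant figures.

Species balance: V dC/dt = Q(C_in − C) ⇒ τ = V/Q = 25.959 h.
C(t) = C_in + (C₀ − C_in) e^(−t/τ). Set C = 0.142 and solve for t:
e^(−t/τ) = (C − C_in)/(C₀ − C_in) = (0.142 − 0)/(2.36 − 0) = 0.060169
t = −τ ln(…) = 25.959 × 2.8106 = 72.959 h.

73.0 h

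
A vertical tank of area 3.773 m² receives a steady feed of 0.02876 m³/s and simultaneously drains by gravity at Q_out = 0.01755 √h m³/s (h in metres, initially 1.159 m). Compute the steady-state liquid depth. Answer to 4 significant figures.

Level balance: A dh/dt = 0.02876 − 0.01755 √h. Setting dh/dt = 0:
Q_in = 0.01755 √h_ss ⇒ √h_ss = 0.02876/0.01755 = 1.63875.
h_ss = 1.63875² = 2.68549 m. (Since h₀ = 1.159 m < h_ss, the level will rise toward this value.)

2.685 m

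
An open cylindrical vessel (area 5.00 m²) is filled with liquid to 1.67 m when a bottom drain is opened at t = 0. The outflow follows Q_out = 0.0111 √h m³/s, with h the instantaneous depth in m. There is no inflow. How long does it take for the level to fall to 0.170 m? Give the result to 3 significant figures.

With no inflow, A dh/dt = −0.0111 √h.
Separate and integrate: 2(√h − √h₀) = −(0.0111/A) t.
t = 2A(√h₀ − √h)/0.0111 = 2·5.00·(√1.67 − √0.170)/0.0111
  = 10.000 × (1.2923 − 0.41231) / 0.0111 = 792.77 s.

793 s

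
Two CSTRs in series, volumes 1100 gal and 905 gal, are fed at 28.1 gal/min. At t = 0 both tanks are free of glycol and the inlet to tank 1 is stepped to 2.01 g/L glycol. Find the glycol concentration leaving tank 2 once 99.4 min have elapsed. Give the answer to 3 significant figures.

1.54 g/L

Time constants: τᵢ = Vᵢ/Q for each well-mixed tank.
τ₁ = 1100/28.1 = 39.146 min; τ₂ = 905/28.1 = 32.206 min.
Tank 1: C₁ = C_in(1 − e^(−t/τ₁)). Tank 2 (τ₁ ≠ τ₂): C₂ = C_in[1 − (τ₁ e^(−t/τ₁) − τ₂ e^(−t/τ₂))/(τ₁ − τ₂)].
At t = 99.4: e^(−t/τ₁) = 0.078928, e^(−t/τ₂) = 0.045669.
C₂ = 2.01·[1 − (39.146·0.078928 − 32.206·0.045669)/(6.9395)] = 2.01·0.76671 = 1.5411 g/L.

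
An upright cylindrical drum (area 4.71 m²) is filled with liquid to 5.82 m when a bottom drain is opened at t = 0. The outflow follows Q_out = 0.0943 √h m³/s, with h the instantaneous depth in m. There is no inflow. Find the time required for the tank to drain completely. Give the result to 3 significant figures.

A dh/dt = −Q_out = −0.0943 √h.
Separate and integrate: 2(√h − √h₀) = −(0.0943/A) t.
Tank is empty when √h = 0: t_empty = 2A√h₀/0.0943.
t_empty = 2·4.71·√5.82/0.0943 = 9.4200·2.4125/0.0943 = 240.99 s.

241 s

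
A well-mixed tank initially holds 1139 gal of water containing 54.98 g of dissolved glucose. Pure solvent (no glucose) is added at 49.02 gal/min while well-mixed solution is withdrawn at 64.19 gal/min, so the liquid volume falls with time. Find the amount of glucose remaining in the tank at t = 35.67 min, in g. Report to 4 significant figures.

3.596 g

Let m(t) be the amount of glucose. Volume: V(t) = V₀ + (Q_in − Q_out) t = 1139 − 15.1700 t; V(35.67) = 597.886 gal.
Solute balance: dm/dt = 0 − Q_out C = −Q_out m/V(t).
Separate: dm/m = −Q_out dt/V(t) ⇒ ln(m/m₀) = −(Q_out/(Q_in−Q_out)) ln(V/V₀).
m = m₀ (V₀/V)^(Q_out/(Q_in−Q_out)) = 54.98 × (1139/597.886)^(-4.23138) = 3.59600 g.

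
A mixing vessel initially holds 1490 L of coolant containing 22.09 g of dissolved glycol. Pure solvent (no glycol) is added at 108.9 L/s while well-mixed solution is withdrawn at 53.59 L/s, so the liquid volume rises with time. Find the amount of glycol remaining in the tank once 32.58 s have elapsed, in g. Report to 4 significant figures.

10.25 g

Let m(t) be the amount of glycol. Volume: V(t) = V₀ + (Q_in − Q_out) t = 1490 + 55.3100 t; V(32.58) = 3292.00 L.
Solute balance: dm/dt = 0 − Q_out C = −Q_out m/V(t).
dm/m = −Q_out dt/(V₀ + 55.3100 t); integrating gives ln(m/m₀) = −(Q_out/(Q_in−Q_out)) ln(V/V₀).
m = m₀ (V₀/V)^(Q_out/(Q_in−Q_out)) = 22.09 × (1490/3292.00)^(0.968903) = 10.2477 g.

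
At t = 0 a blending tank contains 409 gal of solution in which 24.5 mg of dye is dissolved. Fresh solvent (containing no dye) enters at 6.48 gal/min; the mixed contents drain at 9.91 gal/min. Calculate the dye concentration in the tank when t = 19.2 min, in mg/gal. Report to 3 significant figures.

0.0430 mg/gal

Total volume: dV/dt = Q_in − Q_out = -3.4300 gal/min, so V(t) = 409 − 3.4300 t and V(19.2) = 343.14 gal.
No dye enters, so dm/dt = −Q_out · (m/V).
dm/m = −Q_out dt/(V₀ − 3.4300 t); integrating gives ln(m/m₀) = −(Q_out/(Q_in−Q_out)) ln(V/V₀).
m = m₀ (V₀/V)^(Q_out/(Q_in−Q_out)) = 24.5 × (409/343.14)^(-2.8892) = 14.753 mg.
C = m/V = 14.753/343.14 = 0.042993 mg/gal.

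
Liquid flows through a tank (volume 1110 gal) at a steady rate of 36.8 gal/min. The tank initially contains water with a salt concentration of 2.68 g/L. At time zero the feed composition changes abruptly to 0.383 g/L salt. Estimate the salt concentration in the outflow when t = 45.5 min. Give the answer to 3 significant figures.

Unsteady species balance (constant V, well mixed): V dC/dt = Q(C_in − C).
Rewrite as dC/dt + C/τ = C_in/τ, τ = V/Q = 30.163 min.
C approaches C_in exponentially: C(t) = C_in + (C₀ − C_in) e^(−t/τ).
C(45.5) = 0.383 + (2.68 − 0.383)·e^(−45.5/30.163) = 0.383 + (2.2970)·0.22125 = 0.89121 g/L.

0.891 g/L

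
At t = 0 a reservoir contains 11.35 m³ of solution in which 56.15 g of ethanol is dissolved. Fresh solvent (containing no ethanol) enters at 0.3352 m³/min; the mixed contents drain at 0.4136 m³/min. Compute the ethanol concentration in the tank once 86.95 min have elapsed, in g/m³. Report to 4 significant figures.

0.09776 g/m³

Total volume: dV/dt = Q_in − Q_out = -0.0784000 m³/min, so V(t) = 11.35 − 0.0784000 t and V(86.95) = 4.53312 m³.
Solute balance: dm/dt = 0 − Q_out C = −Q_out m/V(t).
dm/m = −Q_out dt/(V₀ − 0.0784000 t); integrating gives ln(m/m₀) = −(Q_out/(Q_in−Q_out)) ln(V/V₀).
m = m₀ (V₀/V)^(Q_out/(Q_in−Q_out)) = 56.15 × (11.35/4.53312)^(-5.27551) = 0.443138 g.
C = m/V = 0.443138/4.53312 = 0.0977555 g/m³.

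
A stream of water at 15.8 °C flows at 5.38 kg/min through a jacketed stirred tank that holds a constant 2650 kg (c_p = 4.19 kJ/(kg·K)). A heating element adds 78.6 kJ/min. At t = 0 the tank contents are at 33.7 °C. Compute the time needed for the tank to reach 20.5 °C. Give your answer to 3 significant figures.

M c_p dT/dt = ṁ c_p (T_in − T) + Q̇.
τ = M/ṁ = 492.57 min; T_ss = T_in + Q̇/(ṁ c_p) = 19.287 °C.
T(t) = T_ss + (T₀ − T_ss) e^(−t/τ). Set T = 20.5:
e^(−t/τ) = (20.5 − 19.287)/(33.7 − 19.287) = 0.084173
t = −492.57 · ln(0.084173) = 1219.0 min.

1220 min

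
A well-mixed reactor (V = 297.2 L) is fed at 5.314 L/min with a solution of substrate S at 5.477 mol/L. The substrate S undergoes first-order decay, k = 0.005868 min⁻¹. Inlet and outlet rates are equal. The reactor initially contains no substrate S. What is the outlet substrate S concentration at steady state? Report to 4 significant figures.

4.124 mol/L

Accumulation = in − out − consumed: V dC/dt = Q C_in − Q C − k V C.
Steady state (dC/dt = 0): C_ss = Q C_in/(Q + kV) = C_in/(1 + kV/Q).
C_ss = 5.314·5.477/(5.314 + 0.005868·297.2) = 29.1048/7.05797 = 4.12368 mol/L.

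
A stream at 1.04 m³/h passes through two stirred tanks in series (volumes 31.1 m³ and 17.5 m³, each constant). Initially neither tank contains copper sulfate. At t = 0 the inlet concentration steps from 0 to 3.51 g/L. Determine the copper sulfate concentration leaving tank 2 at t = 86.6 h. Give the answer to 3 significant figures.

Each tank obeys Vᵢ dCᵢ/dt = Q(Cᵢ₋₁ − Cᵢ), so τᵢ = Vᵢ/Q.
τ₁ = 31.1/1.04 = 29.904 h; τ₂ = 17.5/1.04 = 16.827 h.
Solving the cascade with C₁(0)=C₂(0)=0 gives C₂(t) = C_in[1 − (τ₁ e^(−t/τ₁) − τ₂ e^(−t/τ₂))/(τ₁ − τ₂)].
At t = 86.6: e^(−t/τ₁) = 0.055247, e^(−t/τ₂) = 0.0058197.
C₂ = 3.51·[1 − (29.904·0.055247 − 16.827·0.0058197)/(13.077)] = 3.51·0.88115 = 3.0928 g/L.

3.09 g/L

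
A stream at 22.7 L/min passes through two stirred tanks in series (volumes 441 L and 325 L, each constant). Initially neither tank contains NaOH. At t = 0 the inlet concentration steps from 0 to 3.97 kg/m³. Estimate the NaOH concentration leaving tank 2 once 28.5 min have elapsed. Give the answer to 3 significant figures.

2.01 kg/m³

Each tank obeys Vᵢ dCᵢ/dt = Q(Cᵢ₋₁ − Cᵢ), so τᵢ = Vᵢ/Q.
τ₁ = 441/22.7 = 19.427 min; τ₂ = 325/22.7 = 14.317 min.
Tank 1: C₁ = C_in(1 − e^(−t/τ₁)). Tank 2 (τ₁ ≠ τ₂): C₂ = C_in[1 − (τ₁ e^(−t/τ₁) − τ₂ e^(−t/τ₂))/(τ₁ − τ₂)].
At t = 28.5: e^(−t/τ₁) = 0.23061, e^(−t/τ₂) = 0.13661.
C₂ = 3.97·[1 − (19.427·0.23061 − 14.317·0.13661)/(5.1101)] = 3.97·0.50601 = 2.0089 kg/m³.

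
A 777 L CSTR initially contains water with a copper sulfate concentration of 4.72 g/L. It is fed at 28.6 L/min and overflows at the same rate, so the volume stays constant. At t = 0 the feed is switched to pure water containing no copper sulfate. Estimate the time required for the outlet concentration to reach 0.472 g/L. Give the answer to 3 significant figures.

Transient balance on the dissolved component: V dC/dt = Q(C_in − C), so τ = V/Q = 27.168 min.
C(t) = C_in + (C₀ − C_in) e^(−t/τ). Set C = 0.472 and solve for t:
e^(−t/τ) = (C − C_in)/(C₀ − C_in) = (0.472 − 0)/(4.72 − 0) = 0.10000
t = −τ ln(…) = 27.168 × 2.3026 = 62.556 min.

62.6 min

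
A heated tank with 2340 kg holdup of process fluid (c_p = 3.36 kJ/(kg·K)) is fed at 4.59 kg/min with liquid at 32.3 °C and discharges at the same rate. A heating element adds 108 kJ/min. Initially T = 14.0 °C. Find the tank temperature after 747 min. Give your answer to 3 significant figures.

Energy balance: M c_p dT/dt = ṁ c_p (T_in − T) + 108.
Rearrange: dT/dt = (T_ss − T)/τ with τ = M/ṁ = 509.80 min and T_ss = T_in + Q̇/(ṁ c_p) = 39.303 °C.
T approaches T_ss exponentially: T(t) = T_ss + (T₀ − T_ss) e^(−t/τ).
T(747) = 39.303 + (-25.303)·e^(−747/509.80) = 39.303 + (-25.303)·0.23102 = 33.457 °C.

33.5 °C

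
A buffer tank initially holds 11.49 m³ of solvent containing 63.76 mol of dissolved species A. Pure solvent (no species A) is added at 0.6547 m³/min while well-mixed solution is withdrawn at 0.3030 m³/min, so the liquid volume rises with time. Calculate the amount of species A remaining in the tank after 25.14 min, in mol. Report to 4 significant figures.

39.00 mol

Let m(t) be the amount of species A. Volume: V(t) = V₀ + (Q_in − Q_out) t = 11.49 + 0.351700 t; V(25.14) = 20.3317 m³.
No species A enters, so dm/dt = −Q_out · (m/V).
dm/m = −Q_out dt/(V₀ + 0.351700 t); integrating gives ln(m/m₀) = −(Q_out/(Q_in−Q_out)) ln(V/V₀).
m = m₀ (V₀/V)^(Q_out/(Q_in−Q_out)) = 63.76 × (11.49/20.3317)^(0.861530) = 38.9955 mol.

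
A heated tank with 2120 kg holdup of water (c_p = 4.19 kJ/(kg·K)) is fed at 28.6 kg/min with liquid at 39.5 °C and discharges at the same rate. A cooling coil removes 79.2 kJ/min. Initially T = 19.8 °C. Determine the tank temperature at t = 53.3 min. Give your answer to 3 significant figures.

29.6 °C

M c_p dT/dt = ṁ c_p (T_in − T) − Q̇.
τ = M/ṁ = 74.126 min; T_ss = T_in − Q̇/(ṁ c_p) = 39.5 − 79.2/(28.6·4.19) = 38.839 °C.
This is linear first-order; T(t) = T_ss + (T₀ − T_ss) e^(−t/τ).
T(53.3) = 38.839 + (-19.039)·e^(−53.3/74.126) = 38.839 + (-19.039)·0.48722 = 29.563 °C.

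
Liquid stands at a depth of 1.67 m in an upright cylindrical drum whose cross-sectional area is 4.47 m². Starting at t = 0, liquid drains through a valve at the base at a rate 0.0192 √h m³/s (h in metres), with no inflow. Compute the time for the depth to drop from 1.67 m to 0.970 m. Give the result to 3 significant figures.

With no inflow, A dh/dt = −0.0192 √h.
∫ h^(−1/2) dh = −(0.0192/A) ∫ dt, giving 2√h = 2√h₀ − (0.0192/A) t.
t = 2A(√h₀ − √h)/0.0192 = 2·4.47·(√1.67 − √0.970)/0.0192
  = 8.9400 × (1.2923 − 0.98489) / 0.0192 = 143.13 s.

143 s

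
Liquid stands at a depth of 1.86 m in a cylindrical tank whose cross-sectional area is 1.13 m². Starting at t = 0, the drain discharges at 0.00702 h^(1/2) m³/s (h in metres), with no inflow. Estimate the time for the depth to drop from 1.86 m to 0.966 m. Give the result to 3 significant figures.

123 s

With no inflow, A dh/dt = −0.00702 √h.
This is separable: 2 d(√h)/dt = −0.00702/A, so √h = √h₀ − (0.00702/(2A)) t.
t = 2A(√h₀ − √h)/0.00702 = 2·1.13·(√1.86 − √0.966)/0.00702
  = 2.2600 × (1.3638 − 0.98285) / 0.00702 = 122.65 s.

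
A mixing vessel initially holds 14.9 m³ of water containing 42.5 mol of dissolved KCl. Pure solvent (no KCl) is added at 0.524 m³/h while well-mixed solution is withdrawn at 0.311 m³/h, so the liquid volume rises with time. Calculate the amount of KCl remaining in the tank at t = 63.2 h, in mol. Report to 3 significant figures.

16.6 mol

Total volume: dV/dt = Q_in − Q_out = 0.21300 m³/h, so V(t) = 14.9 + 0.21300 t and V(63.2) = 28.362 m³.
No KCl enters, so dm/dt = −Q_out · (m/V).
dm/m = −Q_out dt/(V₀ + 0.21300 t); integrating gives ln(m/m₀) = −(Q_out/(Q_in−Q_out)) ln(V/V₀).
m = m₀ (V₀/V)^(Q_out/(Q_in−Q_out)) = 42.5 × (14.9/28.362)^(1.4601) = 16.605 mol.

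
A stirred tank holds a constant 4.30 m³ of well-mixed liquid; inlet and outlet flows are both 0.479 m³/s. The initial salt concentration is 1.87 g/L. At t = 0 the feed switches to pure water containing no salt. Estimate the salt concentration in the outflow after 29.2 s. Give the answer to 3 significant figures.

Mass balance on the solute (V constant): V dC/dt = Q(C_in − C).
Time constant τ = V/Q = 4.30/0.479 = 8.9770 s.
This is linear first-order; C(t) = C_in + (C₀ − C_in) e^(−t/τ).
C(29.2) = 0 + (1.87 − 0)·e^(−29.2/8.9770) = 0 + (1.8700)·0.038668 = 0.072309 g/L.

0.0723 g/L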